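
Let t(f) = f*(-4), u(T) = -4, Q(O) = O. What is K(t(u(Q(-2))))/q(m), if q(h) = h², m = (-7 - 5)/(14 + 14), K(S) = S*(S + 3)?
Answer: 14896/9 ≈ 1655.1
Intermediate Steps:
t(f) = -4*f
K(S) = S*(3 + S)
m = -3/7 (m = -12/28 = -12*1/28 = -3/7 ≈ -0.42857)
K(t(u(Q(-2))))/q(m) = ((-4*(-4))*(3 - 4*(-4)))/((-3/7)²) = (16*(3 + 16))/(9/49) = (16*19)*(49/9) = 304*(49/9) = 14896/9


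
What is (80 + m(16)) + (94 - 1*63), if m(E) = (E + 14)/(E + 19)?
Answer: 783/7 ≈ 111.86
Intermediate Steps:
m(E) = (14 + E)/(19 + E)
(80 + m(16)) + (94 - 1*63) = (80 + (14 + 16)/(19 + 16)) + (94 - 1*63) = (80 + 30/35) + (94 - 63) = (80 + (1/35)*30) + 31 = (80 + 6/7) + 31 = 566/7 + 31 = 783/7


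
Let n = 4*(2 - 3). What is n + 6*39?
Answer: 230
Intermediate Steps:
n = -4 (n = 4*(-1) = -4)
n + 6*39 = -4 + 6*39 = -4 + 234 = 230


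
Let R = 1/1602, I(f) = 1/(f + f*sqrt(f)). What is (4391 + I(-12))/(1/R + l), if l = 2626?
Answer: 684995/659568 + I*sqrt(3)/329784 ≈ 1.0386 + 5.2521e-6*I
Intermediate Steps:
I(f) = 1/(f + f**(3/2))
R = 1/1602 ≈ 0.00062422
(4391 + I(-12))/(1/R + l) = (4391 + 1/(-12 + (-12)**(3/2)))/(1/(1/1602) + 2626) = (4391 + 1/(-12 - 24*I*sqrt(3)))/(1602 + 2626) = (4391 + 1/(-12 - 24*I*sqrt(3)))/4228 = (4391 + 1/(-12 - 24*I*sqrt(3)))*(1/4228) = 4391/4228 + 1/(4228*(-12 - 24*I*sqrt(3)))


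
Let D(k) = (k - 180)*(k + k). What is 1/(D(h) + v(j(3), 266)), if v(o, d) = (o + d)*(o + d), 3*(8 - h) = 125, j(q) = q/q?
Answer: 9/771083 ≈ 1.1672e-5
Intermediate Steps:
j(q) = 1
h = -101/3 (h = 8 - 1/3*125 = 8 - 125/3 = -101/3 ≈ -33.667)
v(o, d) = (d + o)**2 (v(o, d) = (d + o)*(d + o) = (d + o)**2)
D(k) = 2*k*(-180 + k) (D(k) = (-180 + k)*(2*k) = 2*k*(-180 + k))
1/(D(h) + v(j(3), 266)) = 1/(2*(-101/3)*(-180 - 101/3) + (266 + 1)**2) = 1/(2*(-101/3)*(-641/3) + 267**2) = 1/(129482/9 + 71289) = 1/(771083/9) = 9/771083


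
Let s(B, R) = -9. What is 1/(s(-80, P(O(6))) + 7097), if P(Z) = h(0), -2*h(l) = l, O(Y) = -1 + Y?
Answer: 1/7088 ≈ 0.00014108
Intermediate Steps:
h(l) = -l/2
P(Z) = 0 (P(Z) = -½*0 = 0)
1/(s(-80, P(O(6))) + 7097) = 1/(-9 + 7097) = 1/7088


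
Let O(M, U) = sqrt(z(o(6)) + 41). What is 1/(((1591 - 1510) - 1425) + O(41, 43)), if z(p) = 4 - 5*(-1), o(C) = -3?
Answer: -672/903143 - 5*sqrt(2)/1806286 ≈ -0.00074798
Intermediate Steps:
z(p) = 9 (z(p) = 4 + 5 = 9)
O(M, U) = 5*sqrt(2) (O(M, U) = sqrt(9 + 41) = sqrt(50) = 5*sqrt(2))
1/(((1591 - 1510) - 1425) + O(41, 43)) = 1/(((1591 - 1510) - 1425) + 5*sqrt(2)) = 1/((81 - 1425) + 5*sqrt(2)) = 1/(-1344 + 5*sqrt(2))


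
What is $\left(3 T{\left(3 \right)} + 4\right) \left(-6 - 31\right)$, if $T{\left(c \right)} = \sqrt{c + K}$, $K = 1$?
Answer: $-370$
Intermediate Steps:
$T{\left(c \right)} = \sqrt{1 + c}$ ($T{\left(c \right)} = \sqrt{c + 1} = \sqrt{1 + c}$)
$\left(3 T{\left(3 \right)} + 4\right) \left(-6 - 31\right) = \left(3 \sqrt{1 + 3} + 4\right) \left(-6 - 31\right) = \left(3 \sqrt{4} + 4\right) \left(-37\right) = \left(3 \cdot 2 + 4\right) \left(-37\right) = \left(6 + 4\right) \left(-37\right) = 10 \left(-37\right) = -370$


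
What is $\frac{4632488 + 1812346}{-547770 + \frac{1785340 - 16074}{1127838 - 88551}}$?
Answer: $- \frac{3349016096679}{284644235362} \approx -11.766$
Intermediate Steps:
$\frac{4632488 + 1812346}{-547770 + \frac{1785340 - 16074}{1127838 - 88551}} = \frac{6444834}{-547770 + \frac{1769266}{1039287}} = \frac{6444834}{- \frac{569288470724}{1039287}} = 6444834 \left(- \frac{1039287}{569288470724}\right) = - \frac{3349016096679}{284644235362}$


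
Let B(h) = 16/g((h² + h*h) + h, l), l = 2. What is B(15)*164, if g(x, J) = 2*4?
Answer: 328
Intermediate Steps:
g(x, J) = 8
B(h) = 2 (B(h) = 16/8 = 16*(⅛) = 2)
B(15)*164 = 2*164 = 328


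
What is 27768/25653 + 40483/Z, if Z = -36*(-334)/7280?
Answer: 315028732798/12852153 ≈ 24512.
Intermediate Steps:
Z = 1503/910 (Z = 12024*(1/7280) = 1503/910 ≈ 1.6516)
27768/25653 + 40483/Z = 27768/25653 + 40483/(1503/910) = 27768*(1/25653) + 40483*(910/1503) = 9256/8551 + 36839530/1503 = 315028732798/12852153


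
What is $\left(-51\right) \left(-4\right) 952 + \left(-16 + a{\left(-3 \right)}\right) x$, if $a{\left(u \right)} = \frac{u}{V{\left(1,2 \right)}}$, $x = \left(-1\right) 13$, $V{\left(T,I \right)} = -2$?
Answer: $\frac{388793}{2} \approx 1.944 \cdot 10^{5}$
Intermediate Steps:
$x = -13$
$a{\left(u \right)} = - \frac{u}{2}$ ($a{\left(u \right)} = \frac{u}{-2} = u \left(- \frac{1}{2}\right) = - \frac{u}{2}$)
$\left(-51\right) \left(-4\right) 952 + \left(-16 + a{\left(-3 \right)}\right) x = \left(-51\right) \left(-4\right) 952 + \left(-16 - - \frac{3}{2}\right) \left(-13\right) = 204 \cdot 952 + \left(-16 + \frac{3}{2}\right) \left(-13\right) = 194208 - - \frac{377}{2} = 194208 + \frac{377}{2} = \frac{388793}{2}$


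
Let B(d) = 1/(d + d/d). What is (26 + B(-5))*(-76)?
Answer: -1957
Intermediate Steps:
B(d) = 1/(1 + d) (B(d) = 1/(d + 1) = 1/(1 + d))
(26 + B(-5))*(-76) = (26 + 1/(1 - 5))*(-76) = (26 + 1/(-4))*(-76) = (26 - 1/4)*(-76) = (103/4)*(-76) = -1957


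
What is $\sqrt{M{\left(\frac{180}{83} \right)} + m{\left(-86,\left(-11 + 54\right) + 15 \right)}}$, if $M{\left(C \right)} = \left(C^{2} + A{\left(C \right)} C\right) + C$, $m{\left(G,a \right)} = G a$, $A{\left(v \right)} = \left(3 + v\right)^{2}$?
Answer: $\frac{2 i \sqrt{58411601837}}{6889} \approx 70.165 i$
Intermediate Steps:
$M{\left(C \right)} = C + C^{2} + C \left(3 + C\right)^{2}$ ($M{\left(C \right)} = \left(C^{2} + \left(3 + C\right)^{2} C\right) + C = \left(C^{2} + C \left(3 + C\right)^{2}\right) + C = C + C^{2} + C \left(3 + C\right)^{2}$)
$\sqrt{M{\left(\frac{180}{83} \right)} + m{\left(-86,\left(-11 + 54\right) + 15 \right)}} = \sqrt{\frac{180}{83} \left(1 + \frac{180}{83} + \left(3 + \frac{180}{83}\right)^{2}\right) - 86 \left(\left(-11 + 54\right) + 15\right)} = \sqrt{180 \cdot \frac{1}{83} \left(1 + 180 \cdot \frac{1}{83} + \left(3 + 180 \cdot \frac{1}{83}\right)^{2}\right) - 86 \left(43 + 15\right)} = \sqrt{\frac{180 \left(1 + \frac{180}{83} + \left(3 + \frac{180}{83}\right)^{2}\right)}{83} - 4988} = \sqrt{\frac{180 \left(1 + \frac{180}{83} + \left(\frac{429}{83}\right)^{2}\right)}{83} - 4988} = \sqrt{\frac{180 \left(1 + \frac{180}{83} + \frac{184041}{6889}\right)}{83} - 4988} = \sqrt{\frac{180}{83} \cdot \frac{205870}{6889} - 4988} = \sqrt{\frac{37056600}{571787} - 4988} = \sqrt{- \frac{2815016956}{571787}} = \frac{2 i \sqrt{58411601837}}{6889}$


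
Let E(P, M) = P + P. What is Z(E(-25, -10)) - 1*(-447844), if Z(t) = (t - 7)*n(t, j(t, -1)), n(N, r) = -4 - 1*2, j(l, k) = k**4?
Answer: 448186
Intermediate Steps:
n(N, r) = -6 (n(N, r) = -4 - 2 = -6)
E(P, M) = 2*P
Z(t) = 42 - 6*t (Z(t) = (t - 7)*(-6) = (-7 + t)*(-6) = 42 - 6*t)
Z(E(-25, -10)) - 1*(-447844) = (42 - 12*(-25)) - 1*(-447844) = (42 - 6*(-50)) + 447844 = (42 + 300) + 447844 = 342 + 447844 = 448186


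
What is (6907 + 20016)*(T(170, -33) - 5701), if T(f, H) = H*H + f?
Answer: -119591966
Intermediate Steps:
T(f, H) = f + H**2 (T(f, H) = H**2 + f = f + H**2)
(6907 + 20016)*(T(170, -33) - 5701) = (6907 + 20016)*((170 + (-33)**2) - 5701) = 26923*((170 + 1089) - 5701) = 26923*(1259 - 5701) = 26923*(-4442) = -119591966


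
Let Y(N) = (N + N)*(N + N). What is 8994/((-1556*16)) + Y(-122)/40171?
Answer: 560455141/500048608 ≈ 1.1208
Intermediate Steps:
Y(N) = 4*N² (Y(N) = (2*N)*(2*N) = 4*N²)
8994/((-1556*16)) + Y(-122)/40171 = 8994/((-1556*16)) + (4*(-122)²)/40171 = 8994/(-24896) + (4*14884)*(1/40171) = 8994*(-1/24896) + 59536*(1/40171) = -4497/12448 + 59536/40171 = 560455141/500048608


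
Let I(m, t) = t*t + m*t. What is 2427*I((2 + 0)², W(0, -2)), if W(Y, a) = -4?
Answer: 0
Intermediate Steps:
I(m, t) = t² + m*t
2427*I((2 + 0)², W(0, -2)) = 2427*(-4*((2 + 0)² - 4)) = 2427*(-4*(2² - 4)) = 2427*(-4*(4 - 4)) = 2427*(-4*0) = 2427*0 = 0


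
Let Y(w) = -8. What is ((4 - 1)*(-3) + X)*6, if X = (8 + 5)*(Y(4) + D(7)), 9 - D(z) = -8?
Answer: 648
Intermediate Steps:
D(z) = 17 (D(z) = 9 - 1*(-8) = 9 + 8 = 17)
X = 117 (X = (8 + 5)*(-8 + 17) = 13*9 = 117)
((4 - 1)*(-3) + X)*6 = ((4 - 1)*(-3) + 117)*6 = (3*(-3) + 117)*6 = (-9 + 117)*6 = 108*6 = 648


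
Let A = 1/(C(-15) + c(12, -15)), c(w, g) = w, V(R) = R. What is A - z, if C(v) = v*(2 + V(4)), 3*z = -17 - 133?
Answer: 3899/78 ≈ 49.987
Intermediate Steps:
z = -50 (z = (-17 - 133)/3 = (⅓)*(-150) = -50)
C(v) = 6*v (C(v) = v*(2 + 4) = v*6 = 6*v)
A = -1/78 (A = 1/(6*(-15) + 12) = 1/(-90 + 12) = 1/(-78) = -1/78 ≈ -0.012821)
A - z = -1/78 - 1*(-50) = -1/78 + 50 = 3899/78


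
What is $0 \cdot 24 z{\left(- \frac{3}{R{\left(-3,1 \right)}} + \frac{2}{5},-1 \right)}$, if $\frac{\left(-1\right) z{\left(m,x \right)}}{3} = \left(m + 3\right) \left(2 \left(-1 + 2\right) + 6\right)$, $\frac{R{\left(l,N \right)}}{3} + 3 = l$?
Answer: $0$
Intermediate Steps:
$R{\left(l,N \right)} = -9 + 3 l$
$z{\left(m,x \right)} = -72 - 24 m$ ($z{\left(m,x \right)} = - 3 \left(m + 3\right) \left(2 \left(-1 + 2\right) + 6\right) = - 3 \left(3 + m\right) \left(2 \cdot 1 + 6\right) = - 3 \left(3 + m\right) \left(2 + 6\right) = - 3 \left(3 + m\right) 8 = - 3 \left(24 + 8 m\right) = -72 - 24 m$)
$0 \cdot 24 z{\left(- \frac{3}{R{\left(-3,1 \right)}} + \frac{2}{5},-1 \right)} = 0 \cdot 24 \left(-72 - 24 \left(- \frac{3}{-9 + 3 \left(-3\right)} + \frac{2}{5}\right)\right) = 0 \left(-72 - 24 \left(- \frac{3}{-9 - 9} + 2 \cdot \frac{1}{5}\right)\right) = 0 \left(-72 - 24 \left(- \frac{3}{-18} + \frac{2}{5}\right)\right) = 0 \left(-72 - 24 \left(\left(-3\right) \left(- \frac{1}{18}\right) + \frac{2}{5}\right)\right) = 0 \left(-72 - 24 \left(\frac{1}{6} + \frac{2}{5}\right)\right) = 0 \left(-72 - \frac{68}{5}\right) = 0 \left(- \frac{428}{5}\right) = 0$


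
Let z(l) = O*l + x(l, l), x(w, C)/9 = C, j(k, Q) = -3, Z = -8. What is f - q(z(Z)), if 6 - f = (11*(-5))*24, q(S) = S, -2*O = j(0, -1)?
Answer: 1410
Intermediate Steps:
x(w, C) = 9*C
O = 3/2 (O = -½*(-3) = 3/2 ≈ 1.5000)
z(l) = 21*l/2 (z(l) = 3*l/2 + 9*l = 21*l/2)
f = 1326 (f = 6 - 11*(-5)*24 = 6 - (-55)*24 = 6 - 1*(-1320) = 6 + 1320 = 1326)
f - q(z(Z)) = 1326 - 21*(-8)/2 = 1326 - 1*(-84) = 1326 + 84 = 1410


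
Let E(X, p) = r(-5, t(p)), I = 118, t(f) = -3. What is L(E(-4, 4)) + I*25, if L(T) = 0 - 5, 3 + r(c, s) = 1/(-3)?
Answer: 2945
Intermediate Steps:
r(c, s) = -10/3 (r(c, s) = -3 + 1/(-3) = -3 - ⅓ = -10/3)
E(X, p) = -10/3
L(T) = -5
L(E(-4, 4)) + I*25 = -5 + 118*25 = -5 + 2950 = 2945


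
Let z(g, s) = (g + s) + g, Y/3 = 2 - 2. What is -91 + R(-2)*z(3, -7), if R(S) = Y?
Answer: -91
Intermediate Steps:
Y = 0 (Y = 3*(2 - 2) = 3*0 = 0)
R(S) = 0
z(g, s) = s + 2*g
-91 + R(-2)*z(3, -7) = -91 + 0*(-7 + 2*3) = -91 + 0*(-7 + 6) = -91 + 0*(-1) = -91 + 0 = -91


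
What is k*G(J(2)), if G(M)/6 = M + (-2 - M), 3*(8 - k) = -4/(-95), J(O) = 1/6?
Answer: -9104/95 ≈ -95.832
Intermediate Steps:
J(O) = ⅙
k = 2276/285 (k = 8 - (-4)/(3*(-95)) = 8 - (-4)*(-1)/(3*95) = 8 - ⅓*4/95 = 8 - 4/285 = 2276/285 ≈ 7.9860)
G(M) = -12 (G(M) = 6*(M + (-2 - M)) = 6*(-2) = -12)
k*G(J(2)) = (2276/285)*(-12) = -9104/95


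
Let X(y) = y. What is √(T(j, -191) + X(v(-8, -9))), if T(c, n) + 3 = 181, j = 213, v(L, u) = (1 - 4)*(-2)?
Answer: 2*√46 ≈ 13.565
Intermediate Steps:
v(L, u) = 6 (v(L, u) = -3*(-2) = 6)
T(c, n) = 178 (T(c, n) = -3 + 181 = 178)
√(T(j, -191) + X(v(-8, -9))) = √(178 + 6) = √184 = 2*√46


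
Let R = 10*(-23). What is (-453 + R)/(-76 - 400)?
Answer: 683/476 ≈ 1.4349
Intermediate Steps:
R = -230
(-453 + R)/(-76 - 400) = (-453 - 230)/(-76 - 400) = -683/(-476) = -683*(-1/476) = 683/476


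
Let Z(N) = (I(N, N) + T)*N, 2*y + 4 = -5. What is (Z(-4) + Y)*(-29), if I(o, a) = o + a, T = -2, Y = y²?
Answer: -6989/4 ≈ -1747.3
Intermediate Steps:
y = -9/2 (y = -2 + (½)*(-5) = -2 - 5/2 = -9/2 ≈ -4.5000)
Y = 81/4 (Y = (-9/2)² = 81/4 ≈ 20.250)
I(o, a) = a + o
Z(N) = N*(-2 + 2*N) (Z(N) = ((N + N) - 2)*N = (2*N - 2)*N = (-2 + 2*N)*N = N*(-2 + 2*N))
(Z(-4) + Y)*(-29) = (2*(-4)*(-1 - 4) + 81/4)*(-29) = (2*(-4)*(-5) + 81/4)*(-29) = (40 + 81/4)*(-29) = (241/4)*(-29) = -6989/4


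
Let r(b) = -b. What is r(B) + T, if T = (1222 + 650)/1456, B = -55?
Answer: 394/7 ≈ 56.286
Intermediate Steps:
T = 9/7 (T = 1872*(1/1456) = 9/7 ≈ 1.2857)
r(B) + T = -1*(-55) + 9/7 = 55 + 9/7 = 394/7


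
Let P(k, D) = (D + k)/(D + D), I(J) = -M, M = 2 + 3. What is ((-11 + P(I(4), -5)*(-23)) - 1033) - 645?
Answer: -1712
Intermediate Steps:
M = 5
I(J) = -5 (I(J) = -1*5 = -5)
P(k, D) = (D + k)/(2*D) (P(k, D) = (D + k)/((2*D)) = (D + k)*(1/(2*D)) = (D + k)/(2*D))
((-11 + P(I(4), -5)*(-23)) - 1033) - 645 = ((-11 + ((½)*(-5 - 5)/(-5))*(-23)) - 1033) - 645 = ((-11 + ((½)*(-⅕)*(-10))*(-23)) - 1033) - 645 = ((-11 + 1*(-23)) - 1033) - 645 = ((-11 - 23) - 1033) - 645 = (-34 - 1033) - 645 = -1067 - 645 = -1712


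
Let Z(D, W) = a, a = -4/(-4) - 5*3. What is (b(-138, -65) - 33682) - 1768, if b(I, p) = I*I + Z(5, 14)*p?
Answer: -15496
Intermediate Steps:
a = -14 (a = -4*(-1/4) - 15 = 1 - 15 = -14)
Z(D, W) = -14
b(I, p) = I**2 - 14*p (b(I, p) = I*I - 14*p = I**2 - 14*p)
(b(-138, -65) - 33682) - 1768 = (((-138)**2 - 14*(-65)) - 33682) - 1768 = ((19044 + 910) - 33682) - 1768 = (19954 - 33682) - 1768 = -13728 - 1768 = -15496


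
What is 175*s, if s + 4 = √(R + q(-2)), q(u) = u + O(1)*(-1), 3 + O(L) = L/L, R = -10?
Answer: -700 + 175*I*√10 ≈ -700.0 + 553.4*I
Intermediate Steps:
O(L) = -2 (O(L) = -3 + L/L = -3 + 1 = -2)
q(u) = 2 + u (q(u) = u - 2*(-1) = u + 2 = 2 + u)
s = -4 + I*√10 (s = -4 + √(-10 + (2 - 2)) = -4 + √(-10 + 0) = -4 + √(-10) = -4 + I*√10 ≈ -4.0 + 3.1623*I)
175*s = 175*(-4 + I*√10) = -700 + 175*I*√10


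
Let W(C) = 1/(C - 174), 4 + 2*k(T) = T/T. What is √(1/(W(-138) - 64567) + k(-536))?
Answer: I*√2434928325595590/40289810 ≈ 1.2248*I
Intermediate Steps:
k(T) = -3/2 (k(T) = -2 + (T/T)/2 = -2 + (½)*1 = -2 + ½ = -3/2)
W(C) = 1/(-174 + C)
√(1/(W(-138) - 64567) + k(-536)) = √(1/(1/(-174 - 138) - 64567) - 3/2) = √(1/(1/(-312) - 64567) - 3/2) = √(1/(-1/312 - 64567) - 3/2) = √(1/(-20144905/312) - 3/2) = √(-312/20144905 - 3/2) = √(-60435339/40289810) = I*√2434928325595590/40289810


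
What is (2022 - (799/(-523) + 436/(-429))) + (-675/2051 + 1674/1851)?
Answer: 574990170194452/283929034389 ≈ 2025.1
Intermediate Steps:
(2022 - (799/(-523) + 436/(-429))) + (-675/2051 + 1674/1851) = (2022 - (799*(-1/523) + 436*(-1/429))) + (-675*1/2051 + 1674*(1/1851)) = (2022 - (-799/523 - 436/429)) + (-675/2051 + 558/617) = (2022 - 1*(-570799/224367)) + 727983/1265467 = (2022 + 570799/224367) + 727983/1265467 = 454240873/224367 + 727983/1265467 = 574990170194452/283929034389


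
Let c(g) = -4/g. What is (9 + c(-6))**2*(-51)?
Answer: -14297/3 ≈ -4765.7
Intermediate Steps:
(9 + c(-6))**2*(-51) = (9 - 4/(-6))**2*(-51) = (9 - 4*(-1/6))**2*(-51) = (9 + 2/3)**2*(-51) = (29/3)**2*(-51) = (841/9)*(-51) = -14297/3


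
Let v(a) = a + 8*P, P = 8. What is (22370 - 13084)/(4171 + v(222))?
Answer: 9286/4457 ≈ 2.0835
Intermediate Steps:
v(a) = 64 + a (v(a) = a + 8*8 = a + 64 = 64 + a)
(22370 - 13084)/(4171 + v(222)) = (22370 - 13084)/(4171 + (64 + 222)) = 9286/(4171 + 286) = 9286/4457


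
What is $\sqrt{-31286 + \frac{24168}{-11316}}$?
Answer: $\frac{2 i \sqrt{6955735854}}{943} \approx 176.88 i$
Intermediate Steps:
$\sqrt{-31286 + \frac{24168}{-11316}} = \sqrt{-31286 + 24168 \left(- \frac{1}{11316}\right)} = \sqrt{-31286 - \frac{2014}{943}} = \sqrt{- \frac{29504712}{943}} = \frac{2 i \sqrt{6955735854}}{943}$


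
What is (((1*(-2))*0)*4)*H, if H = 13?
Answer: 0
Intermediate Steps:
(((1*(-2))*0)*4)*H = (((1*(-2))*0)*4)*13 = (-2*0*4)*13 = (0*4)*13 = 0*13 = 0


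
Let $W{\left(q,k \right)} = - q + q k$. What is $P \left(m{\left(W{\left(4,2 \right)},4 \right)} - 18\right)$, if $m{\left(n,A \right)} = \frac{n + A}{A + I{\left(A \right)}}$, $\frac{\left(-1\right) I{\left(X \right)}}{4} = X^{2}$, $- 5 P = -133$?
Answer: $- \frac{36176}{75} \approx -482.35$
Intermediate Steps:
$P = \frac{133}{5}$ ($P = \left(- \frac{1}{5}\right) \left(-133\right) = \frac{133}{5} \approx 26.6$)
$W{\left(q,k \right)} = - q + k q$
$I{\left(X \right)} = - 4 X^{2}$
$m{\left(n,A \right)} = \frac{A + n}{A - 4 A^{2}}$ ($m{\left(n,A \right)} = \frac{n + A}{A - 4 A^{2}} = \frac{A + n}{A - 4 A^{2}}$)
$P \left(m{\left(W{\left(4,2 \right)},4 \right)} - 18\right) = \frac{133 \left(\frac{\left(-1\right) 4 - 4 \left(-1 + 2\right)}{4 \left(-1 + 4 \cdot 4\right)} - 18\right)}{5} = \frac{133 \left(\frac{-4 - 4 \cdot 1}{4 \left(-1 + 16\right)} - 18\right)}{5} = \frac{133 \left(\frac{-4 - 4}{4 \cdot 15} - 18\right)}{5} = \frac{133 \left(\frac{1}{4} \cdot \frac{1}{15} \left(-4 - 4\right) - 18\right)}{5} = \frac{133 \left(\frac{1}{4} \cdot \frac{1}{15} \left(-8\right) - 18\right)}{5} = \frac{133 \left(- \frac{2}{15} - 18\right)}{5} = \frac{133}{5} \left(- \frac{272}{15}\right) = - \frac{36176}{75}$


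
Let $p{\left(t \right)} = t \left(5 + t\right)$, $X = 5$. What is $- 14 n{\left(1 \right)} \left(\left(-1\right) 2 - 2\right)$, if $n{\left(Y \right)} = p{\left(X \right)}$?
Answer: $2800$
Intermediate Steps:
$n{\left(Y \right)} = 50$ ($n{\left(Y \right)} = 5 \left(5 + 5\right) = 5 \cdot 10 = 50$)
$- 14 n{\left(1 \right)} \left(\left(-1\right) 2 - 2\right) = \left(-14\right) 50 \left(\left(-1\right) 2 - 2\right) = - 700 \left(-2 - 2\right) = \left(-700\right) \left(-4\right) = 2800$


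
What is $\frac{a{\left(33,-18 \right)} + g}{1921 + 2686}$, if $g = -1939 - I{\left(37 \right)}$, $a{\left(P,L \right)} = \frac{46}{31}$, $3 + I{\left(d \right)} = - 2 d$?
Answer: $- \frac{57676}{142817} \approx -0.40385$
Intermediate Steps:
$I{\left(d \right)} = -3 - 2 d$
$a{\left(P,L \right)} = \frac{46}{31}$ ($a{\left(P,L \right)} = 46 \cdot \frac{1}{31} = \frac{46}{31}$)
$g = -1862$ ($g = -1939 - \left(-3 - 74\right) = -1939 - -77 = -1939 + 77 = -1862$)
$\frac{a{\left(33,-18 \right)} + g}{1921 + 2686} = \frac{\frac{46}{31} - 1862}{1921 + 2686} = - \frac{57676}{31 \cdot 4607} = \left(- \frac{57676}{31}\right) \frac{1}{4607} = - \frac{57676}{142817}$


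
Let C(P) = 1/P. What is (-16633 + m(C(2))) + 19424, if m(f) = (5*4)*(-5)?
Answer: 2691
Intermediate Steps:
m(f) = -100 (m(f) = 20*(-5) = -100)
(-16633 + m(C(2))) + 19424 = (-16633 - 100) + 19424 = -16733 + 19424 = 2691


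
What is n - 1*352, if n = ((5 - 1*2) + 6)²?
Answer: -271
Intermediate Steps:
n = 81 (n = ((5 - 2) + 6)² = (3 + 6)² = 9² = 81)
n - 1*352 = 81 - 1*352 = 81 - 352 = -271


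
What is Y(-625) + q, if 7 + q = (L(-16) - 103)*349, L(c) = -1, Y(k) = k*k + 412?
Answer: 354734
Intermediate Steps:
Y(k) = 412 + k**2 (Y(k) = k**2 + 412 = 412 + k**2)
q = -36303 (q = -7 + (-1 - 103)*349 = -7 - 104*349 = -7 - 36296 = -36303)
Y(-625) + q = (412 + (-625)**2) - 36303 = (412 + 390625) - 36303 = 391037 - 36303 = 354734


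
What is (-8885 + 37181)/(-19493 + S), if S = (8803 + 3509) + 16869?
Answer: 3537/1211 ≈ 2.9207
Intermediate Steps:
S = 29181 (S = 12312 + 16869 = 29181)
(-8885 + 37181)/(-19493 + S) = (-8885 + 37181)/(-19493 + 29181) = 28296/9688 = 28296*(1/9688) = 3537/1211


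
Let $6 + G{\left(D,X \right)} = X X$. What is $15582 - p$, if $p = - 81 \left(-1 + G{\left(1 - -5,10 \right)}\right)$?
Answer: $23115$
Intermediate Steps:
$G{\left(D,X \right)} = -6 + X^{2}$ ($G{\left(D,X \right)} = -6 + X X = -6 + X^{2}$)
$p = -7533$ ($p = - 81 \left(-1 - \left(6 - 10^{2}\right)\right) = - 81 \left(-1 + \left(-6 + 100\right)\right) = - 81 \left(-1 + 94\right) = \left(-81\right) 93 = -7533$)
$15582 - p = 15582 - -7533 = 15582 + 7533 = 23115$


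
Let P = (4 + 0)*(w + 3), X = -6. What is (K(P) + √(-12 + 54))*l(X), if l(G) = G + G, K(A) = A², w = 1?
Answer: -3072 - 12*√42 ≈ -3149.8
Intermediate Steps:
P = 16 (P = (4 + 0)*(1 + 3) = 4*4 = 16)
l(G) = 2*G
(K(P) + √(-12 + 54))*l(X) = (16² + √(-12 + 54))*(2*(-6)) = (256 + √42)*(-12) = -3072 - 12*√42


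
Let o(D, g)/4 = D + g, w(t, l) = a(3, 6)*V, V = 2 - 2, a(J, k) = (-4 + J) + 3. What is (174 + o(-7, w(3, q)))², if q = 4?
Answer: 21316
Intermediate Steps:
a(J, k) = -1 + J
V = 0
w(t, l) = 0 (w(t, l) = (-1 + 3)*0 = 2*0 = 0)
o(D, g) = 4*D + 4*g (o(D, g) = 4*(D + g) = 4*D + 4*g)
(174 + o(-7, w(3, q)))² = (174 + (4*(-7) + 4*0))² = (174 + (-28 + 0))² = (174 - 28)² = 146² = 21316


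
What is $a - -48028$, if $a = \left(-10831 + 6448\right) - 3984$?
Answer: $39661$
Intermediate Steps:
$a = -8367$ ($a = -4383 - 3984 = -8367$)
$a - -48028 = -8367 - -48028 = -8367 + 48028 = 39661$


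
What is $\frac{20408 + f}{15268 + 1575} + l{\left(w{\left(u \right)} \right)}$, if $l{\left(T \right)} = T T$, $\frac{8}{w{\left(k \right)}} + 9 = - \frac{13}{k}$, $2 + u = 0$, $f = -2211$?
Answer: $\frac{4766733}{421075} \approx 11.32$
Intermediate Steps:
$u = -2$ ($u = -2 + 0 = -2$)
$w{\left(k \right)} = \frac{8}{-9 - \frac{13}{k}}$
$l{\left(T \right)} = T^{2}$
$\frac{20408 + f}{15268 + 1575} + l{\left(w{\left(u \right)} \right)} = \frac{20408 - 2211}{15268 + 1575} + \left(\left(-8\right) \left(-2\right) \frac{1}{13 + 9 \left(-2\right)}\right)^{2} = \frac{18197}{16843} + \left(\left(-8\right) \left(-2\right) \frac{1}{13 - 18}\right)^{2} = 18197 \cdot \frac{1}{16843} + \left(\left(-8\right) \left(-2\right) \frac{1}{-5}\right)^{2} = \frac{18197}{16843} + \left(\left(-8\right) \left(-2\right) \left(- \frac{1}{5}\right)\right)^{2} = \frac{18197}{16843} + \left(- \frac{16}{5}\right)^{2} = \frac{18197}{16843} + \frac{256}{25} = \frac{4766733}{421075}$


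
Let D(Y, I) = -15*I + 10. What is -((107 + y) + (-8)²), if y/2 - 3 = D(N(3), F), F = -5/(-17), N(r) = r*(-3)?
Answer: -3199/17 ≈ -188.18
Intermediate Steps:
N(r) = -3*r
F = 5/17 (F = -5*(-1)/17 = -1*(-5/17) = 5/17 ≈ 0.29412)
D(Y, I) = 10 - 15*I
y = 292/17 (y = 6 + 2*(10 - 15*5/17) = 6 + 2*(10 - 75/17) = 6 + 2*(95/17) = 6 + 190/17 = 292/17 ≈ 17.176)
-((107 + y) + (-8)²) = -((107 + 292/17) + (-8)²) = -(2111/17 + 64) = -1*3199/17 = -3199/17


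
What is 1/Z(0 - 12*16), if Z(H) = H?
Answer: -1/192 ≈ -0.0052083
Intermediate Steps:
1/Z(0 - 12*16) = 1/(0 - 12*16) = 1/(0 - 192) = 1/(-192) = -1/192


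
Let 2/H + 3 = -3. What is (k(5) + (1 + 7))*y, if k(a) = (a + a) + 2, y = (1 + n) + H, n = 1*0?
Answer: 40/3 ≈ 13.333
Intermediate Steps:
H = -⅓ (H = 2/(-3 - 3) = 2/(-6) = 2*(-⅙) = -⅓ ≈ -0.33333)
n = 0
y = ⅔ (y = (1 + 0) - ⅓ = 1 - ⅓ = ⅔ ≈ 0.66667)
k(a) = 2 + 2*a (k(a) = 2*a + 2 = 2 + 2*a)
(k(5) + (1 + 7))*y = ((2 + 2*5) + (1 + 7))*(⅔) = ((2 + 10) + 8)*(⅔) = (12 + 8)*(⅔) = 20*(⅔) = 40/3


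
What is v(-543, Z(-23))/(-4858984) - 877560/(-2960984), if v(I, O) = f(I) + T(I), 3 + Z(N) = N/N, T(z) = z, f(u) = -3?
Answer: 288845253/974226292 ≈ 0.29649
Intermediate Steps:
Z(N) = -2 (Z(N) = -3 + N/N = -3 + 1 = -2)
v(I, O) = -3 + I
v(-543, Z(-23))/(-4858984) - 877560/(-2960984) = (-3 - 543)/(-4858984) - 877560/(-2960984) = -546*(-1/4858984) - 877560*(-1/2960984) = 21/186884 + 1545/5213 = 288845253/974226292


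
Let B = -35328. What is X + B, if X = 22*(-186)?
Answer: -39420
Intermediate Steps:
X = -4092
X + B = -4092 - 35328 = -39420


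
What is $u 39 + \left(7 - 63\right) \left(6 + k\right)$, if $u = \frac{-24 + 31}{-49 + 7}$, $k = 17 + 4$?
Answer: $- \frac{3037}{2} \approx -1518.5$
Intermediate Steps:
$k = 21$
$u = - \frac{1}{6}$ ($u = \frac{7}{-42} = 7 \left(- \frac{1}{42}\right) = - \frac{1}{6} \approx -0.16667$)
$u 39 + \left(7 - 63\right) \left(6 + k\right) = \left(- \frac{1}{6}\right) 39 + \left(7 - 63\right) \left(6 + 21\right) = - \frac{13}{2} - 1512 = - \frac{3037}{2}$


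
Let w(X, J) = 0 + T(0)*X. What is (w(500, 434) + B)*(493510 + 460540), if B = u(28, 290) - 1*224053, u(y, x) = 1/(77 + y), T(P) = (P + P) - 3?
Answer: -4518965441840/21 ≈ -2.1519e+11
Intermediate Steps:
T(P) = -3 + 2*P (T(P) = 2*P - 3 = -3 + 2*P)
w(X, J) = -3*X (w(X, J) = 0 + (-3 + 2*0)*X = 0 + (-3 + 0)*X = 0 - 3*X = -3*X)
B = -23525564/105 (B = 1/(77 + 28) - 1*224053 = 1/105 - 224053 = -23525564/105 ≈ -2.2405e+5)
(w(500, 434) + B)*(493510 + 460540) = (-3*500 - 23525564/105)*(493510 + 460540) = (-1500 - 23525564/105)*954050 = -23683064/105*954050 = -4518965441840/21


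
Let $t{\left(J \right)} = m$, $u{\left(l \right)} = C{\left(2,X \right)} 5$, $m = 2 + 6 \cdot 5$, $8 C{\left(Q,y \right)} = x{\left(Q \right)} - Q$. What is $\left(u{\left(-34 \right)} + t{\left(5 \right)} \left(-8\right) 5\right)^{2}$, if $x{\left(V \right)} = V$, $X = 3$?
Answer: $1638400$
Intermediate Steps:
$C{\left(Q,y \right)} = 0$ ($C{\left(Q,y \right)} = \frac{Q - Q}{8} = \frac{1}{8} \cdot 0 = 0$)
$m = 32$ ($m = 2 + 30 = 32$)
$u{\left(l \right)} = 0$ ($u{\left(l \right)} = 0 \cdot 5 = 0$)
$t{\left(J \right)} = 32$
$\left(u{\left(-34 \right)} + t{\left(5 \right)} \left(-8\right) 5\right)^{2} = \left(0 + 32 \left(-8\right) 5\right)^{2} = \left(0 - 1280\right)^{2} = \left(-1280\right)^{2} = 1638400$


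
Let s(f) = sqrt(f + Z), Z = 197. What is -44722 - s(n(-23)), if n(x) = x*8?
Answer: -44722 - sqrt(13) ≈ -44726.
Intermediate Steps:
n(x) = 8*x
s(f) = sqrt(197 + f) (s(f) = sqrt(f + 197) = sqrt(197 + f))
-44722 - s(n(-23)) = -44722 - sqrt(197 + 8*(-23)) = -44722 - sqrt(197 - 184) = -44722 - sqrt(13)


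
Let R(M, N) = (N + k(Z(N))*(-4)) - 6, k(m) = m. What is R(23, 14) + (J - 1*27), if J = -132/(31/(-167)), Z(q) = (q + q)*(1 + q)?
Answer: -30625/31 ≈ -987.90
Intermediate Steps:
Z(q) = 2*q*(1 + q) (Z(q) = (2*q)*(1 + q) = 2*q*(1 + q))
J = 22044/31 (J = -132/(31*(-1/167)) = -132/(-31/167) = -132*(-167/31) = 22044/31 ≈ 711.10)
R(M, N) = -6 + N - 8*N*(1 + N) (R(M, N) = (N + (2*N*(1 + N))*(-4)) - 6 = (N - 8*N*(1 + N)) - 6 = -6 + N - 8*N*(1 + N))
R(23, 14) + (J - 1*27) = (-6 + 14 - 8*14*(1 + 14)) + (22044/31 - 1*27) = (-6 + 14 - 8*14*15) + (22044/31 - 27) = (-6 + 14 - 1680) + 21207/31 = -1672 + 21207/31 = -30625/31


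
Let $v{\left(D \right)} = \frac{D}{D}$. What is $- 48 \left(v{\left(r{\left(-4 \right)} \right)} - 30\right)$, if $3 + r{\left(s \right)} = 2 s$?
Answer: $1392$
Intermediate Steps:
$r{\left(s \right)} = -3 + 2 s$
$v{\left(D \right)} = 1$
$- 48 \left(v{\left(r{\left(-4 \right)} \right)} - 30\right) = - 48 \left(1 - 30\right) = \left(-48\right) \left(-29\right) = 1392$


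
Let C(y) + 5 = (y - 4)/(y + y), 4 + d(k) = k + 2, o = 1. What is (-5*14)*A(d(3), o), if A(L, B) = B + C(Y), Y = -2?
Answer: 175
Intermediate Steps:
d(k) = -2 + k (d(k) = -4 + (k + 2) = -4 + (2 + k) = -2 + k)
C(y) = -5 + (-4 + y)/(2*y) (C(y) = -5 + (y - 4)/(y + y) = -5 + (-4 + y)/((2*y)) = -5 + (-4 + y)*(1/(2*y)) = -5 + (-4 + y)/(2*y))
A(L, B) = -7/2 + B (A(L, B) = B + (-9/2 - 2/(-2)) = B + (-9/2 - 2*(-½)) = B + (-9/2 + 1) = B - 7/2 = -7/2 + B)
(-5*14)*A(d(3), o) = (-5*14)*(-7/2 + 1) = -70*(-5/2) = 175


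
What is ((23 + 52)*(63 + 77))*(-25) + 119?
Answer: -262381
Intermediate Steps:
((23 + 52)*(63 + 77))*(-25) + 119 = (75*140)*(-25) + 119 = 10500*(-25) + 119 = -262500 + 119 = -262381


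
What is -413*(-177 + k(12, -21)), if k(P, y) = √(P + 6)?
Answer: 73101 - 1239*√2 ≈ 71349.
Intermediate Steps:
k(P, y) = √(6 + P)
-413*(-177 + k(12, -21)) = -413*(-177 + √(6 + 12)) = -413*(-177 + √18) = -413*(-177 + 3*√2) = 73101 - 1239*√2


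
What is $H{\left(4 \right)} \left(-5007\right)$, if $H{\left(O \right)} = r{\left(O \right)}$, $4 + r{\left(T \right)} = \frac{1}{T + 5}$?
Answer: $\frac{58415}{3} \approx 19472.0$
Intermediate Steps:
$r{\left(T \right)} = -4 + \frac{1}{5 + T}$ ($r{\left(T \right)} = -4 + \frac{1}{T + 5} = -4 + \frac{1}{5 + T}$)
$H{\left(O \right)} = \frac{-19 - 4 O}{5 + O}$
$H{\left(4 \right)} \left(-5007\right) = \frac{-19 - 16}{5 + 4} \left(-5007\right) = \frac{-19 - 16}{9} \left(-5007\right) = \frac{1}{9} \left(-35\right) \left(-5007\right) = \left(- \frac{35}{9}\right) \left(-5007\right) = \frac{58415}{3}$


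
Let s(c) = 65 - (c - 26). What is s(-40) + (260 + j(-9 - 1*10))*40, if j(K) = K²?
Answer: 24971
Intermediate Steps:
s(c) = 91 - c (s(c) = 65 - (-26 + c) = 65 + (26 - c) = 91 - c)
s(-40) + (260 + j(-9 - 1*10))*40 = (91 - 1*(-40)) + (260 + (-9 - 1*10)²)*40 = (91 + 40) + (260 + (-9 - 10)²)*40 = 131 + (260 + (-19)²)*40 = 131 + (260 + 361)*40 = 131 + 621*40 = 131 + 24840 = 24971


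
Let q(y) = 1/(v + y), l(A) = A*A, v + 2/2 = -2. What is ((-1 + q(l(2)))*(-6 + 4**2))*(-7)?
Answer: 0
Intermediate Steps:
v = -3 (v = -1 - 2 = -3)
l(A) = A**2
q(y) = 1/(-3 + y)
((-1 + q(l(2)))*(-6 + 4**2))*(-7) = ((-1 + 1/(-3 + 2**2))*(-6 + 4**2))*(-7) = ((-1 + 1/(-3 + 4))*(-6 + 16))*(-7) = ((-1 + 1/1)*10)*(-7) = ((-1 + 1)*10)*(-7) = (0*10)*(-7) = 0*(-7) = 0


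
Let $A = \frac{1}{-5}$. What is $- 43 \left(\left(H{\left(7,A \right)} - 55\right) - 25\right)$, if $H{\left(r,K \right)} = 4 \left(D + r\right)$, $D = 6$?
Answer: $1204$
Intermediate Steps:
$A = - \frac{1}{5} \approx -0.2$
$H{\left(r,K \right)} = 24 + 4 r$ ($H{\left(r,K \right)} = 4 \left(6 + r\right) = 24 + 4 r$)
$- 43 \left(\left(H{\left(7,A \right)} - 55\right) - 25\right) = - 43 \left(\left(\left(24 + 4 \cdot 7\right) - 55\right) - 25\right) = - 43 \left(\left(\left(24 + 28\right) - 55\right) - 25\right) = - 43 \left(\left(52 - 55\right) - 25\right) = - 43 \left(-3 - 25\right) = \left(-43\right) \left(-28\right) = 1204$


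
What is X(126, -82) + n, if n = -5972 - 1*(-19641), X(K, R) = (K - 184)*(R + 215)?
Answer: 5955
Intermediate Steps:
X(K, R) = (-184 + K)*(215 + R)
n = 13669 (n = -5972 + 19641 = 13669)
X(126, -82) + n = (-39560 - 184*(-82) + 215*126 + 126*(-82)) + 13669 = (-39560 + 15088 + 27090 - 10332) + 13669 = -7714 + 13669 = 5955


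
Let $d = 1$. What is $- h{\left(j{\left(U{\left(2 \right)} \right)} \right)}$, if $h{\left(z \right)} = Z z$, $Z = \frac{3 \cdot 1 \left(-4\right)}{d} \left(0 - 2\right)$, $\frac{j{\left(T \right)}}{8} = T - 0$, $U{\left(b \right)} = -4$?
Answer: $768$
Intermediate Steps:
$j{\left(T \right)} = 8 T$ ($j{\left(T \right)} = 8 \left(T - 0\right) = 8 \left(T + 0\right) = 8 T$)
$Z = 24$ ($Z = \frac{3 \cdot 1 \left(-4\right)}{1} \left(0 - 2\right) = 3 \left(-4\right) 1 \left(-2\right) = \left(-12\right) 1 \left(-2\right) = \left(-12\right) \left(-2\right) = 24$)
$h{\left(z \right)} = 24 z$
$- h{\left(j{\left(U{\left(2 \right)} \right)} \right)} = - 24 \cdot 8 \left(-4\right) = - 24 \left(-32\right) = \left(-1\right) \left(-768\right) = 768$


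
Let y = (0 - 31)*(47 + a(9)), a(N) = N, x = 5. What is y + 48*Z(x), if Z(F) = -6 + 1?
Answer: -1976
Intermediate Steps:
Z(F) = -5
y = -1736 (y = (0 - 31)*(47 + 9) = -31*56 = -1736)
y + 48*Z(x) = -1736 + 48*(-5) = -1736 - 240 = -1976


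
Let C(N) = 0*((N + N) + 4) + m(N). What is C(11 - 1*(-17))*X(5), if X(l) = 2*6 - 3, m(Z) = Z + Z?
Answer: 504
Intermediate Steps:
m(Z) = 2*Z
X(l) = 9 (X(l) = 12 - 3 = 9)
C(N) = 2*N (C(N) = 0*((N + N) + 4) + 2*N = 0*(2*N + 4) + 2*N = 0*(4 + 2*N) + 2*N = 0 + 2*N = 2*N)
C(11 - 1*(-17))*X(5) = (2*(11 - 1*(-17)))*9 = (2*(11 + 17))*9 = (2*28)*9 = 56*9 = 504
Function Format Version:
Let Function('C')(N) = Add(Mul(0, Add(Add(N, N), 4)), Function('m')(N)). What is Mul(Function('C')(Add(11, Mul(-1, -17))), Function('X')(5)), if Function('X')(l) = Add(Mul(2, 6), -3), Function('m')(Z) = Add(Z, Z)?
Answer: 504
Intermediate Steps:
Function('m')(Z) = Mul(2, Z)
Function('X')(l) = 9 (Function('X')(l) = Add(12, -3) = 9)
Function('C')(N) = Mul(2, N) (Function('C')(N) = Add(Mul(0, Add(Add(N, N), 4)), Mul(2, N)) = Add(Mul(0, Add(Mul(2, N), 4)), Mul(2, N)) = Add(Mul(0, Add(4, Mul(2, N))), Mul(2, N)) = Add(0, Mul(2, N)) = Mul(2, N))
Mul(Function('C')(Add(11, Mul(-1, -17))), Function('X')(5)) = Mul(Mul(2, Add(11, Mul(-1, -17))), 9) = Mul(Mul(2, Add(11, 17)), 9) = Mul(Mul(2, 28), 9) = Mul(56, 9) = 504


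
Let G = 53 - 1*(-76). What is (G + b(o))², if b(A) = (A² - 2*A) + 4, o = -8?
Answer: 45369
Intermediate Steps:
G = 129 (G = 53 + 76 = 129)
b(A) = 4 + A² - 2*A
(G + b(o))² = (129 + (4 + (-8)² - 2*(-8)))² = (129 + (4 + 64 + 16))² = (129 + 84)² = 213² = 45369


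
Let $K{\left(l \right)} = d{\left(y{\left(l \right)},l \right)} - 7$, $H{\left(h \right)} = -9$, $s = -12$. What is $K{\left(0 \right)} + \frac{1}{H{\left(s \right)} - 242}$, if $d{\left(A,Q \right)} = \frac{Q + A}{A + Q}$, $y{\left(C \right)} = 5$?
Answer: $- \frac{1507}{251} \approx -6.004$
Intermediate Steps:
$d{\left(A,Q \right)} = 1$ ($d{\left(A,Q \right)} = \frac{A + Q}{A + Q} = 1$)
$K{\left(l \right)} = -6$ ($K{\left(l \right)} = 1 - 7 = -6$)
$K{\left(0 \right)} + \frac{1}{H{\left(s \right)} - 242} = -6 + \frac{1}{-9 - 242} = -6 + \frac{1}{-251} = -6 - \frac{1}{251} = - \frac{1507}{251}$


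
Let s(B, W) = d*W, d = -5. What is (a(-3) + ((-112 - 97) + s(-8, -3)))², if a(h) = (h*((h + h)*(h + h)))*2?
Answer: 168100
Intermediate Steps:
s(B, W) = -5*W
a(h) = 8*h³ (a(h) = (h*((2*h)*(2*h)))*2 = (h*(4*h²))*2 = (4*h³)*2 = 8*h³)
(a(-3) + ((-112 - 97) + s(-8, -3)))² = (8*(-3)³ + ((-112 - 97) - 5*(-3)))² = (8*(-27) + (-209 + 15))² = (-216 - 194)² = (-410)² = 168100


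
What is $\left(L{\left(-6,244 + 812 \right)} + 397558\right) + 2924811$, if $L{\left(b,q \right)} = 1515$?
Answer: $3323884$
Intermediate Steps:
$\left(L{\left(-6,244 + 812 \right)} + 397558\right) + 2924811 = \left(1515 + 397558\right) + 2924811 = 399073 + 2924811 = 3323884$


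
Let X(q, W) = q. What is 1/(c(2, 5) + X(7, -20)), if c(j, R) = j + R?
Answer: 1/14 ≈ 0.071429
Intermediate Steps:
c(j, R) = R + j
1/(c(2, 5) + X(7, -20)) = 1/((5 + 2) + 7) = 1/(7 + 7) = 1/14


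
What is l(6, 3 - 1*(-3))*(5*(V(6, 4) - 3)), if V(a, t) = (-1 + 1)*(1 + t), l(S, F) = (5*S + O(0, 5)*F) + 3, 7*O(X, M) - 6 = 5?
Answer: -4455/7 ≈ -636.43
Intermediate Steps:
O(X, M) = 11/7 (O(X, M) = 6/7 + (1/7)*5 = 6/7 + 5/7 = 11/7)
l(S, F) = 3 + 5*S + 11*F/7 (l(S, F) = (5*S + 11*F/7) + 3 = 3 + 5*S + 11*F/7)
V(a, t) = 0 (V(a, t) = 0*(1 + t) = 0)
l(6, 3 - 1*(-3))*(5*(V(6, 4) - 3)) = (3 + 5*6 + 11*(3 - 1*(-3))/7)*(5*(0 - 3)) = (3 + 30 + 11*(3 + 3)/7)*(5*(-3)) = (3 + 30 + (11/7)*6)*(-15) = (3 + 30 + 66/7)*(-15) = (297/7)*(-15) = -4455/7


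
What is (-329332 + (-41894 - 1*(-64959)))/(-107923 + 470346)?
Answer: -306267/362423 ≈ -0.84505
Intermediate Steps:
(-329332 + (-41894 - 1*(-64959)))/(-107923 + 470346) = (-329332 + (-41894 + 64959))/362423 = (-329332 + 23065)*(1/362423) = -306267*1/362423 = -306267/362423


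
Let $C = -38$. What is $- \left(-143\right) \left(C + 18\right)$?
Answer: $-2860$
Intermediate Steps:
$- \left(-143\right) \left(C + 18\right) = - \left(-143\right) \left(-38 + 18\right) = - \left(-143\right) \left(-20\right) = \left(-1\right) 2860 = -2860$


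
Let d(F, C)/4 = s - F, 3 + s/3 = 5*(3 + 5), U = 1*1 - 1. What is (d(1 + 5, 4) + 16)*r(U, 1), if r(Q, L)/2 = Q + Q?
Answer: 0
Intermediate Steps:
U = 0 (U = 1 - 1 = 0)
s = 111 (s = -9 + 3*(5*(3 + 5)) = -9 + 3*(5*8) = -9 + 3*40 = -9 + 120 = 111)
r(Q, L) = 4*Q (r(Q, L) = 2*(Q + Q) = 2*(2*Q) = 4*Q)
d(F, C) = 444 - 4*F (d(F, C) = 4*(111 - F) = 444 - 4*F)
(d(1 + 5, 4) + 16)*r(U, 1) = ((444 - 4*(1 + 5)) + 16)*(4*0) = ((444 - 4*6) + 16)*0 = ((444 - 24) + 16)*0 = (420 + 16)*0 = 436*0 = 0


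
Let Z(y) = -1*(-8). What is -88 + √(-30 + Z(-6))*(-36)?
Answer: -88 - 36*I*√22 ≈ -88.0 - 168.85*I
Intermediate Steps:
Z(y) = 8
-88 + √(-30 + Z(-6))*(-36) = -88 + √(-30 + 8)*(-36) = -88 + √(-22)*(-36) = -88 + (I*√22)*(-36) = -88 - 36*I*√22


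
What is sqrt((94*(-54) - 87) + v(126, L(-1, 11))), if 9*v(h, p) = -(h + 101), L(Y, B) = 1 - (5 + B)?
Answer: I*sqrt(46694)/3 ≈ 72.029*I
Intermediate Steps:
L(Y, B) = -4 - B (L(Y, B) = 1 + (-5 - B) = -4 - B)
v(h, p) = -101/9 - h/9 (v(h, p) = (-(h + 101))/9 = (-(101 + h))/9 = (-101 - h)/9 = -101/9 - h/9)
sqrt((94*(-54) - 87) + v(126, L(-1, 11))) = sqrt((94*(-54) - 87) + (-101/9 - 1/9*126)) = sqrt((-5076 - 87) + (-101/9 - 14)) = sqrt(-5163 - 227/9) = sqrt(-46694/9) = I*sqrt(46694)/3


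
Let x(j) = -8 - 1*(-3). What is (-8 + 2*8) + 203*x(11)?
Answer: -1007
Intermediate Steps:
x(j) = -5 (x(j) = -8 + 3 = -5)
(-8 + 2*8) + 203*x(11) = (-8 + 2*8) + 203*(-5) = (-8 + 16) - 1015 = 8 - 1015 = -1007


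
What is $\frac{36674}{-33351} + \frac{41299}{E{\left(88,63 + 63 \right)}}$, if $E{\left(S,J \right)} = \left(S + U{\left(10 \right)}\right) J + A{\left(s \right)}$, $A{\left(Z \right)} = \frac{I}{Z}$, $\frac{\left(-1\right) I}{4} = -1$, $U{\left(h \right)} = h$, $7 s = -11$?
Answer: $\frac{10170663239}{4529065800} \approx 2.2456$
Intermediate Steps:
$s = - \frac{11}{7}$ ($s = \frac{1}{7} \left(-11\right) = - \frac{11}{7} \approx -1.5714$)
$I = 4$ ($I = \left(-4\right) \left(-1\right) = 4$)
$A{\left(Z \right)} = \frac{4}{Z}$
$E{\left(S,J \right)} = - \frac{28}{11} + J \left(10 + S\right)$ ($E{\left(S,J \right)} = \left(S + 10\right) J + \frac{4}{- \frac{11}{7}} = \left(10 + S\right) J + 4 \left(- \frac{7}{11}\right) = J \left(10 + S\right) - \frac{28}{11} = - \frac{28}{11} + J \left(10 + S\right)$)
$\frac{36674}{-33351} + \frac{41299}{E{\left(88,63 + 63 \right)}} = \frac{36674}{-33351} + \frac{41299}{- \frac{28}{11} + 10 \left(63 + 63\right) + \left(63 + 63\right) 88} = 36674 \left(- \frac{1}{33351}\right) + \frac{41299}{- \frac{28}{11} + 10 \cdot 126 + 126 \cdot 88} = - \frac{36674}{33351} + \frac{41299}{- \frac{28}{11} + 1260 + 11088} = - \frac{36674}{33351} + \frac{41299}{\frac{135800}{11}} = - \frac{36674}{33351} + 41299 \cdot \frac{11}{135800} = - \frac{36674}{33351} + \frac{454289}{135800} = \frac{10170663239}{4529065800}$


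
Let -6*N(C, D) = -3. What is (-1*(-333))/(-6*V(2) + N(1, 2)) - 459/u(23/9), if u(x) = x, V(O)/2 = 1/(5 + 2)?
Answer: -177453/391 ≈ -453.84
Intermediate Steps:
N(C, D) = ½ (N(C, D) = -⅙*(-3) = ½)
V(O) = 2/7 (V(O) = 2/(5 + 2) = 2/7)
(-1*(-333))/(-6*V(2) + N(1, 2)) - 459/u(23/9) = (-1*(-333))/(-6*2/7 + ½) - 459/(23/9) = 333/(-12/7 + ½) - 459/(23*(⅑)) = 333/(-17/14) - 459/23/9 = 333*(-14/17) - 459*9/23 = -4662/17 - 4131/23 = -177453/391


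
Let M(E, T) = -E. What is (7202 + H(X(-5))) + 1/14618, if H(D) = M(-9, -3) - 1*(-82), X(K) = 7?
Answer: 106609075/14618 ≈ 7293.0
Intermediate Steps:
H(D) = 91 (H(D) = -1*(-9) - 1*(-82) = 9 + 82 = 91)
(7202 + H(X(-5))) + 1/14618 = (7202 + 91) + 1/14618 = 7293 + 1/14618 = 106609075/14618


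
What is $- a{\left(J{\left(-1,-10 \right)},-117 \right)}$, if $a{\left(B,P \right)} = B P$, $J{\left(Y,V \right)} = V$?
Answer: $-1170$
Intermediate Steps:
$- a{\left(J{\left(-1,-10 \right)},-117 \right)} = - \left(-10\right) \left(-117\right) = \left(-1\right) 1170 = -1170$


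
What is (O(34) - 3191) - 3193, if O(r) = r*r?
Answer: -5228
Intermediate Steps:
O(r) = r**2
(O(34) - 3191) - 3193 = (34**2 - 3191) - 3193 = (1156 - 3191) - 3193 = -2035 - 3193 = -5228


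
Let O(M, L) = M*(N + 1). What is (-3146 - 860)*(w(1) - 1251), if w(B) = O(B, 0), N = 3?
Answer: 4995482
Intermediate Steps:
O(M, L) = 4*M (O(M, L) = M*(3 + 1) = M*4 = 4*M)
w(B) = 4*B
(-3146 - 860)*(w(1) - 1251) = (-3146 - 860)*(4*1 - 1251) = -4006*(4 - 1251) = -4006*(-1247) = 4995482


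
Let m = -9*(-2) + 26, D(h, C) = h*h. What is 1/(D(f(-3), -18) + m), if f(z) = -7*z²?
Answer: 1/4013 ≈ 0.00024919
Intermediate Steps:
D(h, C) = h²
m = 44 (m = 18 + 26 = 44)
1/(D(f(-3), -18) + m) = 1/((-7*(-3)²)² + 44) = 1/((-7*9)² + 44) = 1/((-63)² + 44) = 1/(3969 + 44) = 1/4013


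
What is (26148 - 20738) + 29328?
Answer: 34738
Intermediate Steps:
(26148 - 20738) + 29328 = 5410 + 29328 = 34738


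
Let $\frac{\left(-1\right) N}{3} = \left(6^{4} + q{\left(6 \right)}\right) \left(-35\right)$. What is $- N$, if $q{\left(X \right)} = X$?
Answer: $-136710$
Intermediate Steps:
$N = 136710$ ($N = - 3 \left(6^{4} + 6\right) \left(-35\right) = - 3 \left(1296 + 6\right) \left(-35\right) = - 3 \cdot 1302 \left(-35\right) = \left(-3\right) \left(-45570\right) = 136710$)
$- N = \left(-1\right) 136710 = -136710$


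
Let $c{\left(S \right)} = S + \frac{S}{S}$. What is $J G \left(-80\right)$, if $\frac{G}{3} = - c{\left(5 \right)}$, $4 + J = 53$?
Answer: $70560$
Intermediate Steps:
$J = 49$ ($J = -4 + 53 = 49$)
$c{\left(S \right)} = 1 + S$ ($c{\left(S \right)} = S + 1 = 1 + S$)
$G = -18$ ($G = 3 \left(- (1 + 5)\right) = 3 \left(\left(-1\right) 6\right) = 3 \left(-6\right) = -18$)
$J G \left(-80\right) = 49 \left(-18\right) \left(-80\right) = \left(-882\right) \left(-80\right) = 70560$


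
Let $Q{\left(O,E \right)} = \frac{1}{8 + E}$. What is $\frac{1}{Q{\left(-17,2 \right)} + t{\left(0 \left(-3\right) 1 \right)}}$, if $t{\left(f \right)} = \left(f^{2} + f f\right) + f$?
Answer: $10$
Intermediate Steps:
$t{\left(f \right)} = f + 2 f^{2}$ ($t{\left(f \right)} = \left(f^{2} + f^{2}\right) + f = 2 f^{2} + f = f + 2 f^{2}$)
$\frac{1}{Q{\left(-17,2 \right)} + t{\left(0 \left(-3\right) 1 \right)}} = \frac{1}{\frac{1}{8 + 2} + 0 \left(-3\right) 1 \left(1 + 2 \cdot 0 \left(-3\right) 1\right)} = \frac{1}{\frac{1}{10} + 0 \cdot 1 \left(1 + 2 \cdot 0 \cdot 1\right)} = \frac{1}{\frac{1}{10} + 0 \left(1 + 2 \cdot 0\right)} = \frac{1}{\frac{1}{10} + 0 \left(1 + 0\right)} = \frac{1}{\frac{1}{10} + 0 \cdot 1} = \frac{1}{\frac{1}{10} + 0} = \frac{1}{\frac{1}{10}} = 10$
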